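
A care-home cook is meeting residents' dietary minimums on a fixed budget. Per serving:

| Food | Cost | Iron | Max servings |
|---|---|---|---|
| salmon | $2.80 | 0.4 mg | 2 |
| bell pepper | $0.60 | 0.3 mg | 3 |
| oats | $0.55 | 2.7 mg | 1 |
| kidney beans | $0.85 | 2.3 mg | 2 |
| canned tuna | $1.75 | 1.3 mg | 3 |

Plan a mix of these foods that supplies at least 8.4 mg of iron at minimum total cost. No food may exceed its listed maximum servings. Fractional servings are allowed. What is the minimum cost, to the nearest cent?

$3.73

Cost per mg of iron: oats $0.2037, kidney beans $0.3696, canned tuna $1.3462, bell pepper $2.0000, salmon $7.0000.
Take 1 serving of oats: +2.7 mg iron for $0.55 (total $0.55, still need 5.7 mg).
Take 2 servings of kidney beans: +4.6 mg iron for $1.70 (total $2.25, still need 1.1 mg).
Take 0.8462 servings of canned tuna: +1.1 mg iron for $1.48 (total $3.73, still need 0.0 mg).
Greedy by cheapest-per-mg is optimal for a single linear constraint, so the minimum cost is $3.73.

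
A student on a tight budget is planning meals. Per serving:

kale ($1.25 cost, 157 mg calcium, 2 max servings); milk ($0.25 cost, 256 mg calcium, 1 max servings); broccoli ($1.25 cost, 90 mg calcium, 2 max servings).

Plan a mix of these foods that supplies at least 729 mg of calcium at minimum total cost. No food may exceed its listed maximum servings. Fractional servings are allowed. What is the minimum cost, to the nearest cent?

$4.96

Cost per mg of calcium: milk $0.0010, kale $0.0080, broccoli $0.0139.
Take 1 serving of milk: +256.0 mg calcium for $0.25 (total $0.25, still need 473.0 mg).
Take 2 servings of kale: +314.0 mg calcium for $2.50 (total $2.75, still need 159.0 mg).
Take 1.767 servings of broccoli: +159.0 mg calcium for $2.21 (total $4.96, still need 0.0 mg).
Filling from the cheapest source first is optimal under one linear minimum: $4.96.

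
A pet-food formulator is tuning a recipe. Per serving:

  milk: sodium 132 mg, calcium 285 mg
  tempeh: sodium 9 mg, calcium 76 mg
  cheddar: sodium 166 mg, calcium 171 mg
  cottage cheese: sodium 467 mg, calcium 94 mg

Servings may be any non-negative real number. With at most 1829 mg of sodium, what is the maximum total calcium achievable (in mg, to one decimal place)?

15444.9 mg

Calcium per mg sodium: tempeh 8.444, milk 2.159, cheddar 1.03, cottage cheese 0.2013.
With no serving limits, spend the whole sodium allowance on tempeh: 1829 mg / 9 mg × 76 mg = 15444.9 mg.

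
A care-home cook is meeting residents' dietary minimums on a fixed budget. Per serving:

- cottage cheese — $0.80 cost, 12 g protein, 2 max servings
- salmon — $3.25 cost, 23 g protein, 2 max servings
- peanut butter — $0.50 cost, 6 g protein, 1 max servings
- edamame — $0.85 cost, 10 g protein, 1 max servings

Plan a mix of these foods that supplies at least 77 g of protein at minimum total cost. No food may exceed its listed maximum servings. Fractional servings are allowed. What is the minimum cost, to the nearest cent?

$8.18

Cost per g of protein: cottage cheese $0.0667, peanut butter $0.0833, edamame $0.0850, salmon $0.1413.
Take 2 servings of cottage cheese: +24.0 g protein for $1.60 (total $1.60, still need 53.0 g).
Take 1 serving of peanut butter: +6.0 g protein for $0.50 (total $2.10, still need 47.0 g).
Take 1 serving of edamame: +10.0 g protein for $0.85 (total $2.95, still need 37.0 g).
Take 1.609 servings of salmon: +37.0 g protein for $5.23 (total $8.18, still need 0.0 g).
Filling from the cheapest source first is optimal under one linear minimum: $8.18.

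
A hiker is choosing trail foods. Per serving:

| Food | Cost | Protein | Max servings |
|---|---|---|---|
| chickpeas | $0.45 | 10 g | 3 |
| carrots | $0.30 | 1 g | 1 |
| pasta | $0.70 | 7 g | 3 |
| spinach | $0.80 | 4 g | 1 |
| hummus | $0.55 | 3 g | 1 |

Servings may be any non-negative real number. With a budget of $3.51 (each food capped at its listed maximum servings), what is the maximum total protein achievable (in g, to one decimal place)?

Protein per dollar: chickpeas 22.22, pasta 10, hummus 5.455, spinach 5, carrots 3.333.
Take 3 servings of chickpeas: spends $1.35, +30.0 g protein (running total 30.0 g).
Take 3 servings of pasta: spends $2.10, +21.0 g protein (running total 51.0 g).
Take 0.1091 servings of hummus: spends $0.06, +0.3 g protein (running total 51.3 g).
Filling greedily by protein-per-dollar is optimal for one linear limit, giving 51.3 g.

51.3 g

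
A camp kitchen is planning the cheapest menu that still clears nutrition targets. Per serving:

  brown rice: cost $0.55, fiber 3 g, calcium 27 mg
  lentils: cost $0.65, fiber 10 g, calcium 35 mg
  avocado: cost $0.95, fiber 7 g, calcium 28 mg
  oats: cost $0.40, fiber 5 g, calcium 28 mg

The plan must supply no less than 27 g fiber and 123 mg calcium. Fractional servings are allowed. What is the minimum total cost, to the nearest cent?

$1.96

A basic optimal solution has at most two foods positive. Try each food alone and each pair with both targets met exactly.
brown rice only: max(27/3, 123/27) = 9 servings → $4.95.
lentils only: max(27/10, 123/35) = 3.514 servings → $2.28.
avocado only: max(27/7, 123/28) = 4.393 servings → $4.17.
oats only: max(27/5, 123/28) = 5.4 servings → $2.16.
brown rice + lentils with both tight: 1.727 servings and 2.182 servings → $2.37.
brown rice + avocado with both tight: 1 serving and 3.429 servings → $3.81.
brown rice + oats: the both-tight solution has a negative serving — not a feasible corner.
lentils + avocado: the both-tight solution has a negative serving — not a feasible corner.
lentils + oats with both tight: 1.343 servings and 2.714 servings → $1.96.
avocado + oats with both tight: 2.518 servings and 1.875 servings → $3.14.
The minimum over all feasible corners is $1.96.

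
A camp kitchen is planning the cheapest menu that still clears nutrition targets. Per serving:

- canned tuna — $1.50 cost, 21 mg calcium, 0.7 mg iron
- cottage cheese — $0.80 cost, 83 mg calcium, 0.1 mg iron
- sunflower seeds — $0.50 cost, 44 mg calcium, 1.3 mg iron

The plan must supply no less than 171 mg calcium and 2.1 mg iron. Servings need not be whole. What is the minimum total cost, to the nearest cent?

$1.76

An LP optimum is at a vertex; with two nutrient constraints at most two foods are used. Check each candidate.
canned tuna only: max(171/21, 2.1/0.7) = 8.143 servings → $12.21.
cottage cheese only: max(171/83, 2.1/0.1) = 21 servings → $16.80.
sunflower seeds only: max(171/44, 2.1/1.3) = 3.886 servings → $1.94.
canned tuna + cottage cheese with both tight: 2.807 servings and 1.35 servings → $5.29.
canned tuna + sunflower seeds: intersection lies outside the first quadrant.
cottage cheese + sunflower seeds with both tight: 1.255 servings and 1.519 servings → $1.76.
The minimum over all feasible corners is $1.76.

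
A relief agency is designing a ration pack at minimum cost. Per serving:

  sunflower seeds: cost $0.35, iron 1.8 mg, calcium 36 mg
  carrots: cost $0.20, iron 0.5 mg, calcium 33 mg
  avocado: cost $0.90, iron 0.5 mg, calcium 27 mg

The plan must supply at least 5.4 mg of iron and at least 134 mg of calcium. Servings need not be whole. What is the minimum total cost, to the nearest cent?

At the optimum either one food covers both requirements or two foods hit both targets exactly; no other combination can be cheaper.
sunflower seeds only: max(5.4/1.8, 134/36) = 3.722 servings → $1.30.
carrots only: max(5.4/0.5, 134/33) = 10.8 servings → $2.16.
avocado only: max(5.4/0.5, 134/27) = 10.8 servings → $9.72.
sunflower seeds + carrots with both tight: 2.686 servings and 1.13 servings → $1.17.
sunflower seeds + avocado with both tight: 2.575 servings and 1.529 servings → $2.28.
carrots + avocado with both targets exact would need a negative amount; discard.
So the least-cost plan costs $1.17.

$1.17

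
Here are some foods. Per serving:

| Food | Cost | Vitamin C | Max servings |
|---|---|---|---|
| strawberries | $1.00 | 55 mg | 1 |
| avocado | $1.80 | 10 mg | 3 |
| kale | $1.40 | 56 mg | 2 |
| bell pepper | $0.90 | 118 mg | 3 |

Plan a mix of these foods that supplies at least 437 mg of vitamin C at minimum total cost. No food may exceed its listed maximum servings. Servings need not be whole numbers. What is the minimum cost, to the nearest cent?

Cost per mg of vitamin C: bell pepper $0.0076, strawberries $0.0182, kale $0.0250, avocado $0.1800.
Take 3 servings of bell pepper: +354.0 mg vitamin C for $2.70 (total $2.70, still need 83.0 mg).
Take 1 serving of strawberries: +55.0 mg vitamin C for $1.00 (total $3.70, still need 28.0 mg).
Take 0.5 servings of kale: +28.0 mg vitamin C for $0.70 (total $4.40, still need 0.0 mg).
Greedy by cheapest-per-mg is optimal for a single linear constraint, so the minimum cost is $4.40.

$4.40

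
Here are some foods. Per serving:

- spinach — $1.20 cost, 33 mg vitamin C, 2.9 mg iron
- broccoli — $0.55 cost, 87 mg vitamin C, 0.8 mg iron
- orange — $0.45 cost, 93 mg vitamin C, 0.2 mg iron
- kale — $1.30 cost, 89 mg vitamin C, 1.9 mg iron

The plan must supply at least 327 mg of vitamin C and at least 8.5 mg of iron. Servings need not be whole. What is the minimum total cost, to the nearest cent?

A basic optimal solution has at most two foods positive. Try each food alone and each pair with both targets met exactly.
spinach only: max(327/33, 8.5/2.9) = 9.909 servings → $11.89.
broccoli only: max(327/87, 8.5/0.8) = 10.62 servings → $5.84.
orange only: max(327/93, 8.5/0.2) = 42.5 servings → $19.12.
kale only: max(327/89, 8.5/1.9) = 4.474 servings → $5.82.
spinach + broccoli with both tight: 2.116 servings and 2.956 servings → $4.16.
spinach + orange with both tight: 2.756 servings and 2.538 servings → $4.45.
spinach + kale with both tight: 0.6919 servings and 3.418 servings → $5.27.
broccoli + orange: the both-tight solution has a negative serving — not a feasible corner.
broccoli + kale: intersection lies outside the first quadrant.
orange + kale: intersection lies outside the first quadrant.
The minimum over all feasible corners is $4.16.

$4.16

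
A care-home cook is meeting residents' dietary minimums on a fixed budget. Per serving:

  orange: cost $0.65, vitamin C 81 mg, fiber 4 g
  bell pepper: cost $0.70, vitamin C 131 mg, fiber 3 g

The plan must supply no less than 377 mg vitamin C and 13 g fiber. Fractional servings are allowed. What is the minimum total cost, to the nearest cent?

$2.46

orange only: max(377/81, 13/4) = 4.654 servings → $3.03.
bell pepper only: max(377/131, 13/3) = 4.333 servings → $3.03.
orange + bell pepper with both tight: 2.036 servings and 1.619 servings → $2.46.
The minimum over all feasible corners is $2.46.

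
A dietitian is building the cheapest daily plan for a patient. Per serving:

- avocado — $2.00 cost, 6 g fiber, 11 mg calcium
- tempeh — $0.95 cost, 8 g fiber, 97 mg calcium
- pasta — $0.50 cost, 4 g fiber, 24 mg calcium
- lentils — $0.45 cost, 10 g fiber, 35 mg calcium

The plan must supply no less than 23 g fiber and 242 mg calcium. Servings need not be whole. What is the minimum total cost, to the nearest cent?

Two binding constraints pin down two serving amounts, so the optimal mix uses at most two foods. The candidates are each food alone (scaled to the tighter of fiber/calcium) and each pair with both constraints tight.
avocado only: max(23/6, 242/11) = 22 servings → $44.00.
tempeh only: max(23/8, 242/97) = 2.875 servings → $2.73.
pasta only: max(23/4, 242/24) = 10.08 servings → $5.04.
lentils only: max(23/10, 242/35) = 6.914 servings → $3.11.
avocado + tempeh with both tight: 0.5972 servings and 2.427 servings → $3.50.
avocado + pasta: intersection lies outside the first quadrant.
avocado + lentils with both targets exact would need a negative amount; discard.
tempeh + pasta with both tight: 2.122 servings and 1.505 servings → $2.77.
tempeh + lentils with both tight: 2.341 servings and 0.4275 servings → $2.42.
pasta + lentils: the both-tight solution has a negative serving — not a feasible corner.
So the least-cost plan costs $2.42.

$2.42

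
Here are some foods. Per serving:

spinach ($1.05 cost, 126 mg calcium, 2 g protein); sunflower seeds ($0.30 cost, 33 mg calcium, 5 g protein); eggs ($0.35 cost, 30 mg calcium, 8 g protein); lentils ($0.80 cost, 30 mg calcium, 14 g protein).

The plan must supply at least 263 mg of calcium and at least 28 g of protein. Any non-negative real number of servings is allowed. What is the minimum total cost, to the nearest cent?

At the optimum either one food covers both requirements or two foods hit both targets exactly; no other combination can be cheaper.
spinach only: max(263/126, 28/2) = 14 servings → $14.70.
sunflower seeds only: max(263/33, 28/5) = 7.97 servings → $2.39.
eggs only: max(263/30, 28/8) = 8.767 servings → $3.07.
lentils only: max(263/30, 28/14) = 8.767 servings → $7.01.
spinach + sunflower seeds with both tight: 0.6933 servings and 5.323 servings → $2.32.
spinach + eggs with both tight: 1.333 servings and 3.167 servings → $2.51.
spinach + lentils with both tight: 1.668 servings and 1.762 servings → $3.16.
sunflower seeds + eggs: the both-tight solution has a negative serving — not a feasible corner.
sunflower seeds + lentils with both targets exact would need a negative amount; discard.
eggs + lentils: the both-tight solution has a negative serving — not a feasible corner.
Cheapest feasible corner: $2.32.

$2.32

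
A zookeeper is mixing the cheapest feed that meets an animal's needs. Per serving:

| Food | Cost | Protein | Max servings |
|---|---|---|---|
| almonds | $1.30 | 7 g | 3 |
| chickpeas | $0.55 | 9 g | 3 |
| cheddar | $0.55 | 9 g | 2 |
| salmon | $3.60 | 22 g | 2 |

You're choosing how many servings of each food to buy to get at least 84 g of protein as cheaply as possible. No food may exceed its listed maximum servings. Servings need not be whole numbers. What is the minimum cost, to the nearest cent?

Cost per g of protein: chickpeas $0.0611, cheddar $0.0611, salmon $0.1636, almonds $0.1857.
Take 3 servings of chickpeas: +27.0 g protein for $1.65 (total $1.65, still need 57.0 g).
Take 2 servings of cheddar: +18.0 g protein for $1.10 (total $2.75, still need 39.0 g).
Take 1.773 servings of salmon: +39.0 g protein for $6.38 (total $9.13, still need 0.0 g).
Filling from the cheapest source first is optimal under one linear minimum: $9.13.

$9.13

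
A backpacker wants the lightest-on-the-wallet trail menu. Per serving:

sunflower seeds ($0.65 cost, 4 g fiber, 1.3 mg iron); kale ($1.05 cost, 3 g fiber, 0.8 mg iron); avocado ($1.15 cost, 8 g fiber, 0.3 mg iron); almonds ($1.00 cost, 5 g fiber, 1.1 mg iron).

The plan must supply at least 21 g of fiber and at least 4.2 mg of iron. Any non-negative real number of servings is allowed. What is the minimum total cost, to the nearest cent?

Minimising a linear cost over {fiber ≥ 21, iron ≥ 4.2, servings ≥ 0} — the optimum is at a vertex, using one or two foods.
sunflower seeds only: max(21/4, 4.2/1.3) = 5.25 servings → $3.41.
kale only: max(21/3, 4.2/0.8) = 7 servings → $7.35.
avocado only: max(21/8, 4.2/0.3) = 14 servings → $16.10.
almonds only: max(21/5, 4.2/1.1) = 4.2 servings → $4.20.
sunflower seeds + kale: the both-tight solution has a negative serving — not a feasible corner.
sunflower seeds + avocado with both tight: 2.967 servings and 1.141 servings → $3.24.
sunflower seeds + almonds: intersection lies outside the first quadrant.
kale + avocado with both tight: 4.964 servings and 0.7636 servings → $6.09.
kale + almonds: the both-tight solution has a negative serving — not a feasible corner.
avocado + almonds with both tight: 0.2877 servings and 3.74 servings → $4.07.
Cheapest feasible corner: $3.24.

$3.24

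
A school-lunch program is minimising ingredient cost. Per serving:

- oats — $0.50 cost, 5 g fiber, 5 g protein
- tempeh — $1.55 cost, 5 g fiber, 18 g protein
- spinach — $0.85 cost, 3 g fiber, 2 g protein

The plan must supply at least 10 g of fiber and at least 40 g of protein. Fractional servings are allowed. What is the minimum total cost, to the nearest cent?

$3.44

Two binding constraints pin down two serving amounts, so the optimal mix uses at most two foods. The candidates are each food alone (scaled to the tighter of fiber/protein) and each pair with both constraints tight.
oats only: max(10/5, 40/5) = 8 servings → $4.00.
tempeh only: max(10/5, 40/18) = 2.222 servings → $3.44.
spinach only: max(10/3, 40/2) = 20 servings → $17.00.
oats + tempeh: the both-tight solution has a negative serving — not a feasible corner.
oats + spinach: intersection lies outside the first quadrant.
tempeh + spinach: intersection lies outside the first quadrant.
So the least-cost plan costs $3.44.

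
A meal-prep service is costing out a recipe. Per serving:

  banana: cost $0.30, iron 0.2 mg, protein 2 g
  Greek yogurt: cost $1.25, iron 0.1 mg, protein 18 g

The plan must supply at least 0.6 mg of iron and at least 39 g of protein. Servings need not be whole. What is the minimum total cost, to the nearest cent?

Compare the cost at each extreme point of the feasible region.
banana only: max(0.6/0.2, 39/2) = 19.5 servings → $5.85.
Greek yogurt only: max(0.6/0.1, 39/18) = 6 servings → $7.50.
banana + Greek yogurt with both tight: 2.029 servings and 1.941 servings → $3.04.
So the least-cost plan costs $3.04.

$3.04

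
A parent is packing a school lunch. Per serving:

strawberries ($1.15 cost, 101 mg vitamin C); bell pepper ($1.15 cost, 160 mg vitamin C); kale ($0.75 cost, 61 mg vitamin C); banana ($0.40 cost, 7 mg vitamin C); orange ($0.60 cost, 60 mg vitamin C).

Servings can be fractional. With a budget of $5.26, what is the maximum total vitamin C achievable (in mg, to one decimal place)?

Vitamin C per dollar: bell pepper 139.1, orange 100, strawberries 87.83, kale 81.33, banana 17.5.
With no serving limits, spend the whole cost allowance on bell pepper: $5.26 / $1.15 × 160 mg = 731.8 mg.

731.8 mg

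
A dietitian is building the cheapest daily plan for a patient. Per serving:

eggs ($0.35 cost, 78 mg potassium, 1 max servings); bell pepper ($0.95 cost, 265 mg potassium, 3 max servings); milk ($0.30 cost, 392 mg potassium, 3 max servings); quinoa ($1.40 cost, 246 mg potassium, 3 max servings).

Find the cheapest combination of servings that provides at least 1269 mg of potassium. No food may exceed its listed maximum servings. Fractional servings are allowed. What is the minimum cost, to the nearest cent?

$1.23

Cost per mg of potassium: milk $0.0008, bell pepper $0.0036, eggs $0.0045, quinoa $0.0057.
Take 3 servings of milk: +1176.0 mg potassium for $0.90 (total $0.90, still need 93.0 mg).
Take 0.3509 servings of bell pepper: +93.0 mg potassium for $0.33 (total $1.23, still need 0.0 mg).
Filling from the cheapest source first is optimal under one linear minimum: $1.23.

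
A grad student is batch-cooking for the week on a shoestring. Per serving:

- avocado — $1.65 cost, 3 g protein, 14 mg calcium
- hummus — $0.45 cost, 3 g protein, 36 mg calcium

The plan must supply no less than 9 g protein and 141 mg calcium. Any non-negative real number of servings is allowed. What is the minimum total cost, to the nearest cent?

$1.76

Two binding constraints pin down two serving amounts, so the optimal mix uses at most two foods. The candidates are each food alone (scaled to the tighter of protein/calcium) and each pair with both constraints tight.
avocado only: max(9/3, 141/14) = 10.07 servings → $16.62.
hummus only: max(9/3, 141/36) = 3.917 servings → $1.76.
avocado + hummus: intersection lies outside the first quadrant.
The minimum over all feasible corners is $1.76.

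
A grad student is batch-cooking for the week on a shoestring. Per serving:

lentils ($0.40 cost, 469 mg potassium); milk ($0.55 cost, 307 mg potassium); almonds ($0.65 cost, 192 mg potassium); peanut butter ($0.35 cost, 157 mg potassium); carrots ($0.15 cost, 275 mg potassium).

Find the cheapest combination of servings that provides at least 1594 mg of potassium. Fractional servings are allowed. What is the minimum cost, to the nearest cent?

$0.87

Cost per mg of potassium: carrots $0.0005, lentils $0.0009, milk $0.0018, peanut butter $0.0022, almonds $0.0034.
With no serving limits, use only carrots: 1594 mg / 275 mg = 5.796 servings × $0.15 = $0.87.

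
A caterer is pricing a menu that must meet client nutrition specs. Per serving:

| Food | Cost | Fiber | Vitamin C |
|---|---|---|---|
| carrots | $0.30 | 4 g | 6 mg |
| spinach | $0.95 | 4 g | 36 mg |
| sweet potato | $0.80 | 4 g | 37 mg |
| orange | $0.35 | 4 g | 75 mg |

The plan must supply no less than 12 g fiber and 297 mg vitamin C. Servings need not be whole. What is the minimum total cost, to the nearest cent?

carrots only: max(12/4, 297/6) = 49.5 servings → $14.85.
spinach only: max(12/4, 297/36) = 8.25 servings → $7.84.
sweet potato only: max(12/4, 297/37) = 8.027 servings → $6.42.
orange only: max(12/4, 297/75) = 3.96 servings → $1.39.
carrots + spinach: the both-tight solution has a negative serving — not a feasible corner.
carrots + sweet potato: intersection lies outside the first quadrant.
carrots + orange with both targets exact would need a negative amount; discard.
spinach + sweet potato: the both-tight solution has a negative serving — not a feasible corner.
spinach + orange with both targets exact would need a negative amount; discard.
sweet potato + orange with both targets exact would need a negative amount; discard.
So the least-cost plan costs $1.39.

$1.39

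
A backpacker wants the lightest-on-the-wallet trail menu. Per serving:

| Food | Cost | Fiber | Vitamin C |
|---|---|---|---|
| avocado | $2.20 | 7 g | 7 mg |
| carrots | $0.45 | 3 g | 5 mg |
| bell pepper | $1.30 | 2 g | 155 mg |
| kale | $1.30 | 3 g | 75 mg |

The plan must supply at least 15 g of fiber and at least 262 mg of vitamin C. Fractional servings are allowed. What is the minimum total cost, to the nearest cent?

$3.81

Minimising a linear cost over {fiber ≥ 15, vitamin C ≥ 262, servings ≥ 0} — the optimum is at a vertex, using one or two foods.
avocado only: max(15/7, 262/7) = 37.43 servings → $82.34.
carrots only: max(15/3, 262/5) = 52.4 servings → $23.58.
bell pepper only: max(15/2, 262/155) = 7.5 servings → $9.75.
kale only: max(15/3, 262/75) = 5 servings → $6.50.
avocado + carrots: intersection lies outside the first quadrant.
avocado + bell pepper with both tight: 1.682 servings and 1.614 servings → $5.80.
avocado + kale with both tight: 0.6726 servings and 3.431 servings → $5.94.
carrots + bell pepper with both tight: 3.958 servings and 1.563 servings → $3.81.
carrots + kale with both tight: 1.614 servings and 3.386 servings → $5.13.
bell pepper + kale with both targets exact would need a negative amount; discard.
The minimum over all feasible corners is $3.81.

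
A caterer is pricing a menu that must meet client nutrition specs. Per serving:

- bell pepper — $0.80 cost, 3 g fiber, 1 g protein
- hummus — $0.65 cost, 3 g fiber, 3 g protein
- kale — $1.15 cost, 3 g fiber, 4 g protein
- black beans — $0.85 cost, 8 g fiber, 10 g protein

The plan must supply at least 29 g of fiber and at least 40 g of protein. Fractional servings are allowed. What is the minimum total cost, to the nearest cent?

Check every corner: each single food scaled to meet both minima, and each pair solved so both constraints bind.
bell pepper only: max(29/3, 40/1) = 40 servings → $32.00.
hummus only: max(29/3, 40/3) = 13.33 servings → $8.67.
kale only: max(29/3, 40/4) = 10 servings → $11.50.
black beans only: max(29/8, 40/10) = 4 servings → $3.40.
bell pepper + hummus with both targets exact would need a negative amount; discard.
bell pepper + kale: the both-tight solution has a negative serving — not a feasible corner.
bell pepper + black beans with both targets exact would need a negative amount; discard.
hummus + kale: intersection lies outside the first quadrant.
hummus + black beans with both targets exact would need a negative amount; discard.
kale + black beans with both targets exact would need a negative amount; discard.
Cheapest feasible corner: $3.40.

$3.40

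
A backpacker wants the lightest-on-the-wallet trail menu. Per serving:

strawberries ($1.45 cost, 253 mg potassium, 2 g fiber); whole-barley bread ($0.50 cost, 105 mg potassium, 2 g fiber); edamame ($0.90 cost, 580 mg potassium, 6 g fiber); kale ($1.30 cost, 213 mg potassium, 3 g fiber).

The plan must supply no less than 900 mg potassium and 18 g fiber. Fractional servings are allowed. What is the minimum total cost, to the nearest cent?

$2.70

A basic optimal solution has at most two foods positive. Try each food alone and each pair with both targets met exactly.
strawberries only: max(900/253, 18/2) = 9 servings → $13.05.
whole-barley bread only: max(900/105, 18/2) = 9 servings → $4.50.
edamame only: max(900/580, 18/6) = 3 servings → $2.70.
kale only: max(900/213, 18/3) = 6 servings → $7.80.
strawberries + whole-barley bread: the both-tight solution has a negative serving — not a feasible corner.
strawberries + edamame: the both-tight solution has a negative serving — not a feasible corner.
strawberries + kale: intersection lies outside the first quadrant.
whole-barley bread + edamame with both targets exact would need a negative amount; discard.
whole-barley bread + kale: intersection lies outside the first quadrant.
edamame + kale: the both-tight solution has a negative serving — not a feasible corner.
So the least-cost plan costs $2.70.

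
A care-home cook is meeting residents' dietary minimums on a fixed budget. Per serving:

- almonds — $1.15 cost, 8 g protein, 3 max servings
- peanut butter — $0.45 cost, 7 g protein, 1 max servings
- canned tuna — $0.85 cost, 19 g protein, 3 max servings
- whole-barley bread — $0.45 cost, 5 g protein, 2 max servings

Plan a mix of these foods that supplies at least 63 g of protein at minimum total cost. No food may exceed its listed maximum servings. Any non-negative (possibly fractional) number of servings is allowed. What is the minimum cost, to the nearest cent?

$2.94

Cost per g of protein: canned tuna $0.0447, peanut butter $0.0643, whole-barley bread $0.0900, almonds $0.1437.
Take 3 servings of canned tuna: +57.0 g protein for $2.55 (total $2.55, still need 6.0 g).
Take 0.8571 servings of peanut butter: +6.0 g protein for $0.39 (total $2.94, still need 0.0 g).
Filling from the cheapest source first is optimal under one linear minimum: $2.94.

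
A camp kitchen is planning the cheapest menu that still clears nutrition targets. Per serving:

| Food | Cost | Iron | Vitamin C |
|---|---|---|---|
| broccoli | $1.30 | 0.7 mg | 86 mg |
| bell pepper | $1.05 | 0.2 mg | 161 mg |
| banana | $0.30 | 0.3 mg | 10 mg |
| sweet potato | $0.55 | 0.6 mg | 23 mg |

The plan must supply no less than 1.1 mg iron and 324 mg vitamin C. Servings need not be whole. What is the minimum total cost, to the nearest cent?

For a min-cost LP with two ≥-constraints, a basic feasible solution has at most two positive variables.
broccoli only: max(1.1/0.7, 324/86) = 3.767 servings → $4.90.
bell pepper only: max(1.1/0.2, 324/161) = 5.5 servings → $5.78.
banana only: max(1.1/0.3, 324/10) = 32.4 servings → $9.72.
sweet potato only: max(1.1/0.6, 324/23) = 14.09 servings → $7.75.
broccoli + bell pepper with both tight: 1.176 servings and 1.384 servings → $2.98.
broccoli + banana: the both-tight solution has a negative serving — not a feasible corner.
broccoli + sweet potato: the both-tight solution has a negative serving — not a feasible corner.
bell pepper + banana with both tight: 1.862 servings and 2.425 servings → $2.68.
bell pepper + sweet potato with both tight: 1.838 servings and 1.221 servings → $2.60.
banana + sweet potato: the both-tight solution has a negative serving — not a feasible corner.
So the least-cost plan costs $2.60.

$2.60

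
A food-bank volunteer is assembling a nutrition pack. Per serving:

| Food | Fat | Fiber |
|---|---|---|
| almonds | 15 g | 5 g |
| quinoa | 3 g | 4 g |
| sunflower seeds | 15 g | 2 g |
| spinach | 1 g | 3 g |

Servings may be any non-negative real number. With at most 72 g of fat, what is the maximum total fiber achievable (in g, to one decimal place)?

Fiber per g fat: spinach 3, quinoa 1.333, almonds 0.3333, sunflower seeds 0.1333.
With no serving limits, spend the whole fat allowance on spinach: 72 g / 1 g × 3 g = 216.0 g.

216.0 g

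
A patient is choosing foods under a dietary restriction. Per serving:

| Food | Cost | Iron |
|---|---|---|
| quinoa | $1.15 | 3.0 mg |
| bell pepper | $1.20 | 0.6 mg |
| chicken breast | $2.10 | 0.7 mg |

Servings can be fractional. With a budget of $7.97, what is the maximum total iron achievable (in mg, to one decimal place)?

20.8 mg

Iron per dollar: quinoa 2.609, bell pepper 0.5, chicken breast 0.3333.
With no serving limits, spend the whole cost allowance on quinoa: $7.97 / $1.15 × 3.0 mg = 20.8 mg.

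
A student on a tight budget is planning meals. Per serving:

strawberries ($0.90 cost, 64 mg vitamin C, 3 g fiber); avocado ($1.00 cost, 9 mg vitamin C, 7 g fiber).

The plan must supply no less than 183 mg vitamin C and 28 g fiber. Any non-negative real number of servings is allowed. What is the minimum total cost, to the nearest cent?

Compare the cost at each extreme point of the feasible region.
strawberries only: max(183/64, 28/3) = 9.333 servings → $8.40.
avocado only: max(183/9, 28/7) = 20.33 servings → $20.33.
strawberries + avocado with both tight: 2.444 servings and 2.952 servings → $5.15.
So the least-cost plan costs $5.15.

$5.15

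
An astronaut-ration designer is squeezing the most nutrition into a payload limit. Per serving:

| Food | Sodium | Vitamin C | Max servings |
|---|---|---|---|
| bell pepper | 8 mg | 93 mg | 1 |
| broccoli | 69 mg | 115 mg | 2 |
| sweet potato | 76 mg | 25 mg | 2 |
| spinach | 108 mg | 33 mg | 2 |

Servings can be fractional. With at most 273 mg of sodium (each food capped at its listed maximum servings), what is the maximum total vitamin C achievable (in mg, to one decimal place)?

364.8 mg

Vitamin C per mg sodium: bell pepper 11.62, broccoli 1.667, sweet potato 0.3289, spinach 0.3056.
Take 1 serving of bell pepper: uses 8 mg sodium, +93.0 mg vitamin C (running total 93.0 mg).
Take 2 servings of broccoli: uses 138 mg sodium, +230.0 mg vitamin C (running total 323.0 mg).
Take 1.671 servings of sweet potato: uses 127 mg sodium, +41.8 mg vitamin C (running total 364.8 mg).
Filling greedily by vitamin C-per-mg sodium is optimal for one linear limit, giving 364.8 mg.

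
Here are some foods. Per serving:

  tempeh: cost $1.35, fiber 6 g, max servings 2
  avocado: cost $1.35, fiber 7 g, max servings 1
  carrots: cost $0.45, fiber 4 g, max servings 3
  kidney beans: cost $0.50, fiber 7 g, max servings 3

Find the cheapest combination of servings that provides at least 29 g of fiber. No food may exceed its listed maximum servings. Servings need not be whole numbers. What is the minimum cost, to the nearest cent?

Cost per g of fiber: kidney beans $0.0714, carrots $0.1125, avocado $0.1929, tempeh $0.2250.
Take 3 servings of kidney beans: +21.0 g fiber for $1.50 (total $1.50, still need 8.0 g).
Take 2 servings of carrots: +8.0 g fiber for $0.90 (total $2.40, still need 0.0 g).
Filling from the cheapest source first is optimal under one linear minimum: $2.40.

$2.40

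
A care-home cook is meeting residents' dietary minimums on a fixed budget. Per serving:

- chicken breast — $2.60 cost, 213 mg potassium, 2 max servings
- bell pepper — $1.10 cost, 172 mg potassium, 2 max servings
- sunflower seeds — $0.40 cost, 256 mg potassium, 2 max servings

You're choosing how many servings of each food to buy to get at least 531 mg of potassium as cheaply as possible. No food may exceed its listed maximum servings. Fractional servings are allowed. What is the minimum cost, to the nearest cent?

$0.92

Cost per mg of potassium: sunflower seeds $0.0016, bell pepper $0.0064, chicken breast $0.0122.
Take 2 servings of sunflower seeds: +512.0 mg potassium for $0.80 (total $0.80, still need 19.0 mg).
Take 0.1105 servings of bell pepper: +19.0 mg potassium for $0.12 (total $0.92, still need 0.0 mg).
Greedy by cheapest-per-mg is optimal for a single linear constraint, so the minimum cost is $0.92.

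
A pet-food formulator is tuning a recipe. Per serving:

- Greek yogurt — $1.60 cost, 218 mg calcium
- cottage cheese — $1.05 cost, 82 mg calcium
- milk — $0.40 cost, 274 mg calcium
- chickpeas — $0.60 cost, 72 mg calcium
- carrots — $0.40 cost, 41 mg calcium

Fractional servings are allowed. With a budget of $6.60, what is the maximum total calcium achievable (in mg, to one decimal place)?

Calcium per dollar: milk 685, Greek yogurt 136.2, chickpeas 120, carrots 102.5, cottage cheese 78.1.
With no serving limits, spend the whole cost allowance on milk: $6.60 / $0.40 × 274 mg = 4521.0 mg.

4521.0 mg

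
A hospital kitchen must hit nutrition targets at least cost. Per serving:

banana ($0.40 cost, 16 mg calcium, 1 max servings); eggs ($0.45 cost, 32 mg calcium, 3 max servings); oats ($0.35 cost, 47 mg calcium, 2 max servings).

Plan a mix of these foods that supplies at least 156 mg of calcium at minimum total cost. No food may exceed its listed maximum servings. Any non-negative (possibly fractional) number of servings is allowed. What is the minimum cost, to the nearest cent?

$1.57

Cost per mg of calcium: oats $0.0074, eggs $0.0141, banana $0.0250.
Take 2 servings of oats: +94.0 mg calcium for $0.70 (total $0.70, still need 62.0 mg).
Take 1.938 servings of eggs: +62.0 mg calcium for $0.87 (total $1.57, still need 0.0 mg).
Filling from the cheapest source first is optimal under one linear minimum: $1.57.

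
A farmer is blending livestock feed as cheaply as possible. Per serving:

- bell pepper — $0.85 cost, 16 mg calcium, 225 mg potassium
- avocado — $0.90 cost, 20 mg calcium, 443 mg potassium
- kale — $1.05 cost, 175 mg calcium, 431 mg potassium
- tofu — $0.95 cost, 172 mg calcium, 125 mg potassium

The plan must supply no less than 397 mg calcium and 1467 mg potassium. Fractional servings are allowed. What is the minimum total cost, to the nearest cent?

$3.35

The cheapest plan sits at a corner of the feasible region — with two constraints it uses at most two foods.
bell pepper only: max(397/16, 1467/225) = 24.81 servings → $21.09.
avocado only: max(397/20, 1467/443) = 19.85 servings → $17.86.
kale only: max(397/175, 1467/431) = 3.404 servings → $3.57.
tofu only: max(397/172, 1467/125) = 11.74 servings → $11.15.
bell pepper + avocado: the both-tight solution has a negative serving — not a feasible corner.
bell pepper + kale with both tight: 2.636 servings and 2.028 servings → $4.37.
bell pepper + tofu with both tight: 5.523 servings and 1.794 servings → $6.40.
avocado + kale with both tight: 1.243 servings and 2.127 servings → $3.35.
avocado + tofu with both tight: 2.75 servings and 1.988 servings → $4.36.
kale + tofu with both targets exact would need a negative amount; discard.
Cheapest feasible corner: $3.35.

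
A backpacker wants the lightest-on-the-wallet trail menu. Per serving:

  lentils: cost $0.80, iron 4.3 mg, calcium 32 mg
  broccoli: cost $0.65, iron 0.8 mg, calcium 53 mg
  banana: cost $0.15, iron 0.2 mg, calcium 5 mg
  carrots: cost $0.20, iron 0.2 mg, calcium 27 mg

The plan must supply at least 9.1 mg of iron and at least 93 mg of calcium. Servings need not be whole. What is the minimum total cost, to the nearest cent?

Compare the cost at each extreme point of the feasible region.
lentils only: max(9.1/4.3, 93/32) = 2.906 servings → $2.33.
broccoli only: max(9.1/0.8, 93/53) = 11.38 servings → $7.39.
banana only: max(9.1/0.2, 93/5) = 45.5 servings → $6.83.
carrots only: max(9.1/0.2, 93/27) = 45.5 servings → $9.10.
lentils + broccoli with both tight: 2.016 servings and 0.5373 servings → $1.96.
lentils + banana with both tight: 1.781 servings and 7.199 servings → $2.50.
lentils + carrots with both tight: 2.07 servings and 0.9909 servings → $1.85.
broccoli + banana with both targets exact would need a negative amount; discard.
broccoli + carrots with both targets exact would need a negative amount; discard.
banana + carrots: intersection lies outside the first quadrant.
So the least-cost plan costs $1.85.

$1.85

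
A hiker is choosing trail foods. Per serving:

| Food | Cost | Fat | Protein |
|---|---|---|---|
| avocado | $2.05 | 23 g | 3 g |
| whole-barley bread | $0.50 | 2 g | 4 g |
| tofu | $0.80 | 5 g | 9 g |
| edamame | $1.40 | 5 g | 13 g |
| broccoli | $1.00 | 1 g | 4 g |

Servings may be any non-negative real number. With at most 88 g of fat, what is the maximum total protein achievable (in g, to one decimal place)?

352.0 g

Protein per g fat: broccoli 4, edamame 2.6, whole-barley bread 2, tofu 1.8, avocado 0.1304.
With no serving limits, spend the whole fat allowance on broccoli: 88 g / 1 g × 4 g = 352.0 g.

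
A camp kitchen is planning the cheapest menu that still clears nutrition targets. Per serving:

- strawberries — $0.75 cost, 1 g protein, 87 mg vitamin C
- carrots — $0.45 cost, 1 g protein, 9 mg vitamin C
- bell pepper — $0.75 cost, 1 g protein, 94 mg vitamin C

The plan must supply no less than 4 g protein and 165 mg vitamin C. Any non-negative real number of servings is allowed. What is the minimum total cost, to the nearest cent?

At the optimum either one food covers both requirements or two foods hit both targets exactly; no other combination can be cheaper.
strawberries only: max(4/1, 165/87) = 4 servings → $3.00.
carrots only: max(4/1, 165/9) = 18.33 servings → $8.25.
bell pepper only: max(4/1, 165/94) = 4 servings → $3.00.
strawberries + carrots with both tight: 1.654 servings and 2.346 servings → $2.30.
strawberries + bell pepper with both targets exact would need a negative amount; discard.
carrots + bell pepper with both tight: 2.482 servings and 1.518 servings → $2.26.
The minimum over all feasible corners is $2.26.

$2.26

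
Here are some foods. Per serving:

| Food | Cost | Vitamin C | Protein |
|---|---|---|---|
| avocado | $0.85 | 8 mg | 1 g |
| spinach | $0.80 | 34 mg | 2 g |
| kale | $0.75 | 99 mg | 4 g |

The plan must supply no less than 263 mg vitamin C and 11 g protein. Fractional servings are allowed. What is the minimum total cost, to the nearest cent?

An LP optimum is at a vertex; with two nutrient constraints at most two foods are used. Check each candidate.
avocado only: max(263/8, 11/1) = 32.88 servings → $27.94.
spinach only: max(263/34, 11/2) = 7.735 servings → $6.19.
kale only: max(263/99, 11/4) = 2.75 servings → $2.06.
avocado + spinach: intersection lies outside the first quadrant.
avocado + kale with both tight: 0.5522 servings and 2.612 servings → $2.43.
spinach + kale with both tight: 0.5968 servings and 2.452 servings → $2.32.
Cheapest feasible corner: $2.06.

$2.06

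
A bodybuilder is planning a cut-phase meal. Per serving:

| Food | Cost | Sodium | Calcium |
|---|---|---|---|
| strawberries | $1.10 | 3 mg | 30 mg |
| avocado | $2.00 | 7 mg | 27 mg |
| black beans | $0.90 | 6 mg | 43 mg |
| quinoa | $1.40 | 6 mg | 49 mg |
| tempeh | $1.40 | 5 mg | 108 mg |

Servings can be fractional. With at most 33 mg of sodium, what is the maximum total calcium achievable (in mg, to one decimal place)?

712.8 mg

Calcium per mg sodium: tempeh 21.6, strawberries 10, quinoa 8.167, black beans 7.167, avocado 3.857.
With no serving limits, spend the whole sodium allowance on tempeh: 33 mg / 5 mg × 108 mg = 712.8 mg.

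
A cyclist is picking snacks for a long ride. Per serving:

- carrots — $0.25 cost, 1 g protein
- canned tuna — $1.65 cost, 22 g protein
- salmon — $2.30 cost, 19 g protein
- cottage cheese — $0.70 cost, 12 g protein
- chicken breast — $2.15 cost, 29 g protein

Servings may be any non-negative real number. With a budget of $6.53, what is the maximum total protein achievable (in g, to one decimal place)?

111.9 g

Protein per dollar: cottage cheese 17.14, chicken breast 13.49, canned tuna 13.33, salmon 8.261, carrots 4.
With no serving limits, spend the whole cost allowance on cottage cheese: $6.53 / $0.70 × 12 g = 111.9 g.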